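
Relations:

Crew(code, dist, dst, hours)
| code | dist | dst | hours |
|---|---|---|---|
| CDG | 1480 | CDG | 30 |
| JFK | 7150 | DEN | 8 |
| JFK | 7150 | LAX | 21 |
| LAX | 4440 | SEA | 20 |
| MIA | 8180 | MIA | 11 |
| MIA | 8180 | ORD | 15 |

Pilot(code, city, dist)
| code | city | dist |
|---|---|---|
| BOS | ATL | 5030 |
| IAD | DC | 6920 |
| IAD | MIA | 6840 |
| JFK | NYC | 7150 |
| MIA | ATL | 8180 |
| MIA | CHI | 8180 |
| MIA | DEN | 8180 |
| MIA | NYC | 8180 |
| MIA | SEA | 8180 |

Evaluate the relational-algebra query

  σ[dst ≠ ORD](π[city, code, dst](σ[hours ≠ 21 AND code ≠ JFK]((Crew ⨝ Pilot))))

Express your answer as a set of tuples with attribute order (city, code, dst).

{(ATL, MIA, MIA), (CHI, MIA, MIA), (DEN, MIA, MIA), (NYC, MIA, MIA), (SEA, MIA, MIA)}

Natural join on code, dist: {(JFK, 7150, DEN, 8, NYC), (JFK, 7150, LAX, 21, NYC), (MIA, 8180, MIA, 11, ATL), (MIA, 8180, MIA, 11, CHI), (MIA, 8180, MIA, 11, DEN), (MIA, 8180, MIA, 11, NYC), (MIA, 8180, MIA, 11, SEA), (MIA, 8180, ORD, 15, ATL), (MIA, 8180, ORD, 15, CHI), (MIA, 8180, ORD, 15, DEN), (MIA, 8180, ORD, 15, NYC), (MIA, 8180, ORD, 15, SEA)}
σ[hours ≠ 21 AND code ≠ JFK]: keep tuples satisfying hours ≠ 21 AND code ≠ JFK → {(MIA, 8180, MIA, 11, ATL), (MIA, 8180, MIA, 11, CHI), (MIA, 8180, MIA, 11, DEN), (MIA, 8180, MIA, 11, NYC), (MIA, 8180, MIA, 11, SEA), (MIA, 8180, ORD, 15, ATL), (MIA, 8180, ORD, 15, CHI), (MIA, 8180, ORD, 15, DEN), (MIA, 8180, ORD, 15, NYC), (MIA, 8180, ORD, 15, SEA)}
Projecting to city, code, dst: {(ATL, MIA, MIA), (ATL, MIA, ORD), (CHI, MIA, MIA), (CHI, MIA, ORD), (DEN, MIA, MIA), (DEN, MIA, ORD), (NYC, MIA, MIA), (NYC, MIA, ORD), (SEA, MIA, MIA), (SEA, MIA, ORD)}
σ[dst ≠ ORD]: keep tuples satisfying dst ≠ ORD → {(ATL, MIA, MIA), (CHI, MIA, MIA), (DEN, MIA, MIA), (NYC, MIA, MIA), (SEA, MIA, MIA)}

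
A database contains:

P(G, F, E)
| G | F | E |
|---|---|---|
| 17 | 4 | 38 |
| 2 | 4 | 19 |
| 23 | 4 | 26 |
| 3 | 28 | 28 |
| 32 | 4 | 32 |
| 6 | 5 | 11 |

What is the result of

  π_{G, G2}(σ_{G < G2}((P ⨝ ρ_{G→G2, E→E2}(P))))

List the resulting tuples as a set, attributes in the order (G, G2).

ρ[G→G2, E→E2]: schema becomes (G2, F, E2); tuples unchanged.
Natural join on F: {(17, 4, 38, 17, 38), (17, 4, 38, 2, 19), (17, 4, 38, 23, 26), (17, 4, 38, 32, 32), (2, 4, 19, 17, 38), (2, 4, 19, 2, 19), (2, 4, 19, 23, 26), (2, 4, 19, 32, 32), (23, 4, 26, 17, 38), (23, 4, 26, 2, 19), (23, 4, 26, 23, 26), (23, 4, 26, 32, 32), (3, 28, 28, 3, 28), (32, 4, 32, 17, 38), (32, 4, 32, 2, 19), (32, 4, 32, 23, 26), (32, 4, 32, 32, 32), (6, 5, 11, 6, 11)}
Apply σ_{G < G2}; surviving tuples: {(17, 4, 38, 23, 26), (17, 4, 38, 32, 32), (2, 4, 19, 17, 38), (2, 4, 19, 23, 26), (2, 4, 19, 32, 32), (23, 4, 26, 32, 32)}
Keep only column(s) G, G2: {(17, 23), (17, 32), (2, 17), (2, 23), (2, 32), (23, 32)}

{(17, 23), (17, 32), (2, 17), (2, 23), (2, 32), (23, 32)}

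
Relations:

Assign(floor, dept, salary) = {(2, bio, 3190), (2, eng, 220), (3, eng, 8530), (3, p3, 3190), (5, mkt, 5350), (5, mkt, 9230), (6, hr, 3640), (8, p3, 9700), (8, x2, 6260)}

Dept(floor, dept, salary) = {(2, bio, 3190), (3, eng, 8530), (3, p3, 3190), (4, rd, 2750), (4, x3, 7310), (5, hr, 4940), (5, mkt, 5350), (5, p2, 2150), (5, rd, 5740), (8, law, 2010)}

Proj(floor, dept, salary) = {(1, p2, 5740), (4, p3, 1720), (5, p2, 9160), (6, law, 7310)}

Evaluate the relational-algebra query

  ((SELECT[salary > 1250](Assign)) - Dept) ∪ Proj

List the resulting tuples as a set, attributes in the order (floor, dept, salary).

{(1, p2, 5740), (4, p3, 1720), (5, mkt, 9230), (5, p2, 9160), (6, hr, 3640), (6, law, 7310), (8, p3, 9700), (8, x2, 6260)}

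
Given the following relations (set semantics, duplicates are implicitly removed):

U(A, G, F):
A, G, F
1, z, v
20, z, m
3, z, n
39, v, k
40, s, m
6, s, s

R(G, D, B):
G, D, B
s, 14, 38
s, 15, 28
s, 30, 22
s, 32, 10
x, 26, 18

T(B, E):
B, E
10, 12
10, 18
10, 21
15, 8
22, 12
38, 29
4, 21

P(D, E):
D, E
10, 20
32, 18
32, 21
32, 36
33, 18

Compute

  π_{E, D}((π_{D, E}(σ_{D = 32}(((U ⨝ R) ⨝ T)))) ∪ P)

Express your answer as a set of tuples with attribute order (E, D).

{(12, 32), (18, 32), (18, 33), (20, 10), (21, 32), (36, 32)}

Joining U and R on G yields {(40, s, m, 14, 38), (40, s, m, 15, 28), (40, s, m, 30, 22), (40, s, m, 32, 10), (6, s, s, 14, 38), (6, s, s, 15, 28), (6, s, s, 30, 22), (6, s, s, 32, 10)}.
Joining (U ⨝ R) and T on B yields {(40, s, m, 14, 38, 29), (40, s, m, 30, 22, 12), (40, s, m, 32, 10, 12), (40, s, m, 32, 10, 18), (40, s, m, 32, 10, 21), (6, s, s, 14, 38, 29), (6, s, s, 30, 22, 12), (6, s, s, 32, 10, 12), (6, s, s, 32, 10, 18), (6, s, s, 32, 10, 21)}.
σ[D = 32]: keep tuples satisfying D = 32 → {(40, s, m, 32, 10, 12), (40, s, m, 32, 10, 18), (40, s, m, 32, 10, 21), (6, s, s, 32, 10, 12), (6, s, s, 32, 10, 18), (6, s, s, 32, 10, 21)}
π[D, E]: project onto (D, E) (3 duplicate(s) eliminated) → {(32, 12), (32, 18), (32, 21)}
Taking the union: {(10, 20), (32, 12), (32, 18), (32, 21), (32, 36), (33, 18)}
π[E, D]: project onto (E, D) → {(12, 32), (18, 32), (18, 33), (20, 10), (21, 32), (36, 32)}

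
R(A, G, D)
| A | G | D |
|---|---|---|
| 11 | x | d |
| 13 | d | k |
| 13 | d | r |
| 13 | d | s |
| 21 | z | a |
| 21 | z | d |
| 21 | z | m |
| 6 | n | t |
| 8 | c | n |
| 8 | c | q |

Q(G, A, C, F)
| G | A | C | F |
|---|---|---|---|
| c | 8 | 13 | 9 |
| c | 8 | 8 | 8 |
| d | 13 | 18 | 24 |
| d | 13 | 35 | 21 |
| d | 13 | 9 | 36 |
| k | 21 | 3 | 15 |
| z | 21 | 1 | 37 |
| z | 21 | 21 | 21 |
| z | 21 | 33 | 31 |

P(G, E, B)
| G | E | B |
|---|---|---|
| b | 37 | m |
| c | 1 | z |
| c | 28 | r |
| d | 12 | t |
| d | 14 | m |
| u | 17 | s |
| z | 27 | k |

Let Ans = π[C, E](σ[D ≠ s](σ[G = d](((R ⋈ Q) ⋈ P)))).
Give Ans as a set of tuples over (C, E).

Natural join on A, G: {(13, d, k, 18, 24), (13, d, k, 35, 21), (13, d, k, 9, 36), (13, d, r, 18, 24), (13, d, r, 35, 21), (13, d, r, 9, 36), (13, d, s, 18, 24), (13, d, s, 35, 21), (13, d, s, 9, 36), (21, z, a, 1, 37), (21, z, a, 21, 21), (21, z, a, 33, 31), (21, z, d, 1, 37), (21, z, d, 21, 21), (21, z, d, 33, 31), (21, z, m, 1, 37), (21, z, m, 21, 21), (21, z, m, 33, 31), (8, c, n, 13, 9), (8, c, n, 8, 8), (8, c, q, 13, 9), (8, c, q, 8, 8)}
Natural join on G: {(13, d, k, 18, 24, 12, t), (13, d, k, 18, 24, 14, m), (13, d, k, 35, 21, 12, t), (13, d, k, 35, 21, 14, m), (13, d, k, 9, 36, 12, t), (13, d, k, 9, 36, 14, m), (13, d, r, 18, 24, 12, t), (13, d, r, 18, 24, 14, m), (13, d, r, 35, 21, 12, t), (13, d, r, 35, 21, 14, m), (13, d, r, 9, 36, 12, t), (13, d, r, 9, 36, 14, m), (13, d, s, 18, 24, 12, t), (13, d, s, 18, 24, 14, m), (13, d, s, 35, 21, 12, t), (13, d, s, 35, 21, 14, m), (13, d, s, 9, 36, 12, t), (13, d, s, 9, 36, 14, m), (21, z, a, 1, 37, 27, k), (21, z, a, 21, 21, 27, k), (21, z, a, 33, 31, 27, k), (21, z, d, 1, 37, 27, k), (21, z, d, 21, 21, 27, k), (21, z, d, 33, 31, 27, k), (21, z, m, 1, 37, 27, k), (21, z, m, 21, 21, 27, k), (21, z, m, 33, 31, 27, k), (8, c, n, 13, 9, 1, z), (8, c, n, 13, 9, 28, r), (8, c, n, 8, 8, 1, z), (8, c, n, 8, 8, 28, r), (8, c, q, 13, 9, 1, z), (8, c, q, 13, 9, 28, r), (8, c, q, 8, 8, 1, z), (8, c, q, 8, 8, 28, r)}
σ[G = d]: keep tuples satisfying G = d → {(13, d, k, 18, 24, 12, t), (13, d, k, 18, 24, 14, m), (13, d, k, 35, 21, 12, t), (13, d, k, 35, 21, 14, m), (13, d, k, 9, 36, 12, t), (13, d, k, 9, 36, 14, m), (13, d, r, 18, 24, 12, t), (13, d, r, 18, 24, 14, m), (13, d, r, 35, 21, 12, t), (13, d, r, 35, 21, 14, m), (13, d, r, 9, 36, 12, t), (13, d, r, 9, 36, 14, m), (13, d, s, 18, 24, 12, t), (13, d, s, 18, 24, 14, m), (13, d, s, 35, 21, 12, t), (13, d, s, 35, 21, 14, m), (13, d, s, 9, 36, 12, t), (13, d, s, 9, 36, 14, m)}
σ[D ≠ s]: keep tuples satisfying D ≠ s → {(13, d, k, 18, 24, 12, t), (13, d, k, 18, 24, 14, m), (13, d, k, 35, 21, 12, t), (13, d, k, 35, 21, 14, m), (13, d, k, 9, 36, 12, t), (13, d, k, 9, 36, 14, m), (13, d, r, 18, 24, 12, t), (13, d, r, 18, 24, 14, m), (13, d, r, 35, 21, 12, t), (13, d, r, 35, 21, 14, m), (13, d, r, 9, 36, 12, t), (13, d, r, 9, 36, 14, m)}
Keep only column(s) C, E (6 duplicate(s) eliminated): {(18, 12), (18, 14), (35, 12), (35, 14), (9, 12), (9, 14)}

{(18, 12), (18, 14), (35, 12), (35, 14), (9, 12), (9, 14)}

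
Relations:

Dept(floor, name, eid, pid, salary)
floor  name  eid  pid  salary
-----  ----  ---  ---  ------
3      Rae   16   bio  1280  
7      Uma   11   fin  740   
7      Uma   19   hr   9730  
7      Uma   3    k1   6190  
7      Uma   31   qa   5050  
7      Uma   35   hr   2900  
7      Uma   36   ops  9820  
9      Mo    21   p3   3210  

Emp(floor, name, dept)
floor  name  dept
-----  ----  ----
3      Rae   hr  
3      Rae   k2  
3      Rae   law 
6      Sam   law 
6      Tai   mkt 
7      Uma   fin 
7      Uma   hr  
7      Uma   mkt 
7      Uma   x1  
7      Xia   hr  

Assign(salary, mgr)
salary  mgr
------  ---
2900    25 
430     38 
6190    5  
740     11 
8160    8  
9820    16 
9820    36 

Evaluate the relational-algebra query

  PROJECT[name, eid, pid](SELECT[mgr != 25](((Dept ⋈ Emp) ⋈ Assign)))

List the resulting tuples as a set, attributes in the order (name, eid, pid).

{(Uma, 11, fin), (Uma, 3, k1), (Uma, 36, ops)}

Natural join on floor, name: {(3, Rae, 16, bio, 1280, hr), (3, Rae, 16, bio, 1280, k2), (3, Rae, 16, bio, 1280, law), (7, Uma, 11, fin, 740, fin), (7, Uma, 11, fin, 740, hr), (7, Uma, 11, fin, 740, mkt), (7, Uma, 11, fin, 740, x1), (7, Uma, 19, hr, 9730, fin), (7, Uma, 19, hr, 9730, hr), (7, Uma, 19, hr, 9730, mkt), (7, Uma, 19, hr, 9730, x1), (7, Uma, 3, k1, 6190, fin), (7, Uma, 3, k1, 6190, hr), (7, Uma, 3, k1, 6190, mkt), (7, Uma, 3, k1, 6190, x1), (7, Uma, 31, qa, 5050, fin), (7, Uma, 31, qa, 5050, hr), (7, Uma, 31, qa, 5050, mkt), (7, Uma, 31, qa, 5050, x1), (7, Uma, 35, hr, 2900, fin), (7, Uma, 35, hr, 2900, hr), (7, Uma, 35, hr, 2900, mkt), (7, Uma, 35, hr, 2900, x1), (7, Uma, 36, ops, 9820, fin), (7, Uma, 36, ops, 9820, hr), (7, Uma, 36, ops, 9820, mkt), (7, Uma, 36, ops, 9820, x1)}
Natural join on salary: {(7, Uma, 11, fin, 740, fin, 11), (7, Uma, 11, fin, 740, hr, 11), (7, Uma, 11, fin, 740, mkt, 11), (7, Uma, 11, fin, 740, x1, 11), (7, Uma, 3, k1, 6190, fin, 5), (7, Uma, 3, k1, 6190, hr, 5), (7, Uma, 3, k1, 6190, mkt, 5), (7, Uma, 3, k1, 6190, x1, 5), (7, Uma, 35, hr, 2900, fin, 25), (7, Uma, 35, hr, 2900, hr, 25), (7, Uma, 35, hr, 2900, mkt, 25), (7, Uma, 35, hr, 2900, x1, 25), (7, Uma, 36, ops, 9820, fin, 16), (7, Uma, 36, ops, 9820, fin, 36), (7, Uma, 36, ops, 9820, hr, 16), (7, Uma, 36, ops, 9820, hr, 36), (7, Uma, 36, ops, 9820, mkt, 16), (7, Uma, 36, ops, 9820, mkt, 36), (7, Uma, 36, ops, 9820, x1, 16), (7, Uma, 36, ops, 9820, x1, 36)}
Filtering on mgr != 25 leaves {(7, Uma, 11, fin, 740, fin, 11), (7, Uma, 11, fin, 740, hr, 11), (7, Uma, 11, fin, 740, mkt, 11), (7, Uma, 11, fin, 740, x1, 11), (7, Uma, 3, k1, 6190, fin, 5), (7, Uma, 3, k1, 6190, hr, 5), (7, Uma, 3, k1, 6190, mkt, 5), (7, Uma, 3, k1, 6190, x1, 5), (7, Uma, 36, ops, 9820, fin, 16), (7, Uma, 36, ops, 9820, fin, 36), (7, Uma, 36, ops, 9820, hr, 16), (7, Uma, 36, ops, 9820, hr, 36), (7, Uma, 36, ops, 9820, mkt, 16), (7, Uma, 36, ops, 9820, mkt, 36), (7, Uma, 36, ops, 9820, x1, 16), (7, Uma, 36, ops, 9820, x1, 36)}.
π_{name, eid, pid} gives {(Uma, 11, fin), (Uma, 3, k1), (Uma, 36, ops)} (13 duplicate(s) eliminated).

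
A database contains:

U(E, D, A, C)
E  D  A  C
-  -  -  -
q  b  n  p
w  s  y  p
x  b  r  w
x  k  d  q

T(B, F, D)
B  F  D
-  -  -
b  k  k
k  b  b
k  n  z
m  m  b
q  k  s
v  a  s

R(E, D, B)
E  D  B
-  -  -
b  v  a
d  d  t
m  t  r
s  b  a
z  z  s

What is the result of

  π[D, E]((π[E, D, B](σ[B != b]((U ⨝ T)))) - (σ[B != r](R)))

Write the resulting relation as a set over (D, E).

U ⋈ T (natural join on D): {(q, b, n, p, k, b), (q, b, n, p, m, m), (w, s, y, p, q, k), (w, s, y, p, v, a), (x, b, r, w, k, b), (x, b, r, w, m, m), (x, k, d, q, b, k)}
σ[B != b]: keep tuples satisfying B != b → {(q, b, n, p, k, b), (q, b, n, p, m, m), (w, s, y, p, q, k), (w, s, y, p, v, a), (x, b, r, w, k, b), (x, b, r, w, m, m)}
Projecting to E, D, B: {(q, b, k), (q, b, m), (w, s, q), (w, s, v), (x, b, k), (x, b, m)}
σ[B != r]: keep tuples satisfying B != r → {(b, v, a), (d, d, t), (s, b, a), (z, z, s)}
Difference: {(q, b, k), (q, b, m), (w, s, q), (w, s, v), (x, b, k), (x, b, m)} with {(b, v, a), (d, d, t), (s, b, a), (z, z, s)} → {(q, b, k), (q, b, m), (w, s, q), (w, s, v), (x, b, k), (x, b, m)}
Projecting to D, E (3 duplicate(s) eliminated): {(b, q), (b, x), (s, w)}

{(b, q), (b, x), (s, w)}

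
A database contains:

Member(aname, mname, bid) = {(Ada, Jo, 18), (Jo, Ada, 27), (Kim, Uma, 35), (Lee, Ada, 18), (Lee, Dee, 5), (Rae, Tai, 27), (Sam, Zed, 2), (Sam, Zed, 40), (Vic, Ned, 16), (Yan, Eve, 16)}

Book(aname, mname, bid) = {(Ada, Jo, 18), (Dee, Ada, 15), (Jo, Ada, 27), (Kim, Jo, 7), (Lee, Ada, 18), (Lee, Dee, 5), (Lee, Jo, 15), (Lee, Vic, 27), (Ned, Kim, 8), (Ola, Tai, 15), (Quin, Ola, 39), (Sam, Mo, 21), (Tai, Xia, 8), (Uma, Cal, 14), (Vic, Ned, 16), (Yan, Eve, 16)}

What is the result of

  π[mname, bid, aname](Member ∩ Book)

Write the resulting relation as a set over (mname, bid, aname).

{(Ada, 18, Lee), (Ada, 27, Jo), (Dee, 5, Lee), (Eve, 16, Yan), (Jo, 18, Ada), (Ned, 16, Vic)}

Intersection: {(Ada, Jo, 18), (Jo, Ada, 27), (Kim, Uma, 35), (Lee, Ada, 18), (Lee, Dee, 5), (Rae, Tai, 27), (Sam, Zed, 2), (Sam, Zed, 40), (Vic, Ned, 16), (Yan, Eve, 16)} with {(Ada, Jo, 18), (Dee, Ada, 15), (Jo, Ada, 27), (Kim, Jo, 7), (Lee, Ada, 18), (Lee, Dee, 5), (Lee, Jo, 15), (Lee, Vic, 27), (Ned, Kim, 8), (Ola, Tai, 15), (Quin, Ola, 39), (Sam, Mo, 21), (Tai, Xia, 8), (Uma, Cal, 14), (Vic, Ned, 16), (Yan, Eve, 16)} → {(Ada, Jo, 18), (Jo, Ada, 27), (Lee, Ada, 18), (Lee, Dee, 5), (Vic, Ned, 16), (Yan, Eve, 16)}
π[mname, bid, aname]: project onto (mname, bid, aname) → {(Ada, 18, Lee), (Ada, 27, Jo), (Dee, 5, Lee), (Eve, 16, Yan), (Jo, 18, Ada), (Ned, 16, Vic)}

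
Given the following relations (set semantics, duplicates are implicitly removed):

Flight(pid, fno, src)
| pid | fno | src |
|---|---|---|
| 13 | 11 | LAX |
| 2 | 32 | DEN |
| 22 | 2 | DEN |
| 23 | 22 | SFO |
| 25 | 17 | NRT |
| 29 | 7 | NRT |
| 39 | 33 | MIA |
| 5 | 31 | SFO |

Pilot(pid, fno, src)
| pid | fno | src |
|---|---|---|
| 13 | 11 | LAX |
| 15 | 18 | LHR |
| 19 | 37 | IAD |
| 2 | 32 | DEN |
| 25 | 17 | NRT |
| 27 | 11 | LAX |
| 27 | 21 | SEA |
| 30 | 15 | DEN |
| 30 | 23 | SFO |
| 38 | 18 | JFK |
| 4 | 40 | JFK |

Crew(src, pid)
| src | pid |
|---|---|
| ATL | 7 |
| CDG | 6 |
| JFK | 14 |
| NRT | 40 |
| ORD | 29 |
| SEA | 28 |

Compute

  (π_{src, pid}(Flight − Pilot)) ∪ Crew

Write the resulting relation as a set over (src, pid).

{(ATL, 7), (CDG, 6), (DEN, 22), (JFK, 14), (MIA, 39), (NRT, 29), (NRT, 40), (ORD, 29), (SEA, 28), (SFO, 23), (SFO, 5)}

Difference: {(13, 11, LAX), (2, 32, DEN), (22, 2, DEN), (23, 22, SFO), (25, 17, NRT), (29, 7, NRT), (39, 33, MIA), (5, 31, SFO)} with {(13, 11, LAX), (15, 18, LHR), (19, 37, IAD), (2, 32, DEN), (25, 17, NRT), (27, 11, LAX), (27, 21, SEA), (30, 15, DEN), (30, 23, SFO), (38, 18, JFK), (4, 40, JFK)} → {(22, 2, DEN), (23, 22, SFO), (29, 7, NRT), (39, 33, MIA), (5, 31, SFO)}
Keep only column(s) src, pid: {(DEN, 22), (MIA, 39), (NRT, 29), (SFO, 23), (SFO, 5)}
Union: {(DEN, 22), (MIA, 39), (NRT, 29), (SFO, 23), (SFO, 5)} with {(ATL, 7), (CDG, 6), (JFK, 14), (NRT, 40), (ORD, 29), (SEA, 28)} → {(ATL, 7), (CDG, 6), (DEN, 22), (JFK, 14), (MIA, 39), (NRT, 29), (NRT, 40), (ORD, 29), (SEA, 28), (SFO, 23), (SFO, 5)}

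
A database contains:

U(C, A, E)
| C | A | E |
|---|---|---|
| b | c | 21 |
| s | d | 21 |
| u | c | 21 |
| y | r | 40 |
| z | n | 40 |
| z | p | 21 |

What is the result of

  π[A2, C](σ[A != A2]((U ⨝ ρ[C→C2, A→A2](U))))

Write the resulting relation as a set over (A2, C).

{(c, s), (c, z), (d, b), (d, u), (d, z), (n, y), (p, b), (p, s), (p, u), (r, z)}

ρ[C→C2, A→A2]: schema becomes (C2, A2, E); tuples unchanged.
Natural join on E: {(b, c, 21, b, c), (b, c, 21, s, d), (b, c, 21, u, c), (b, c, 21, z, p), (s, d, 21, b, c), (s, d, 21, s, d), (s, d, 21, u, c), (s, d, 21, z, p), (u, c, 21, b, c), (u, c, 21, s, d), (u, c, 21, u, c), (u, c, 21, z, p), (y, r, 40, y, r), (y, r, 40, z, n), (z, n, 40, y, r), (z, n, 40, z, n), (z, p, 21, b, c), (z, p, 21, s, d), (z, p, 21, u, c), (z, p, 21, z, p)}
Apply σ_{A != A2}; surviving tuples: {(b, c, 21, s, d), (b, c, 21, z, p), (s, d, 21, b, c), (s, d, 21, u, c), (s, d, 21, z, p), (u, c, 21, s, d), (u, c, 21, z, p), (y, r, 40, z, n), (z, n, 40, y, r), (z, p, 21, b, c), (z, p, 21, s, d), (z, p, 21, u, c)}
Projecting to A2, C (2 duplicate(s) eliminated): {(c, s), (c, z), (d, b), (d, u), (d, z), (n, y), (p, b), (p, s), (p, u), (r, z)}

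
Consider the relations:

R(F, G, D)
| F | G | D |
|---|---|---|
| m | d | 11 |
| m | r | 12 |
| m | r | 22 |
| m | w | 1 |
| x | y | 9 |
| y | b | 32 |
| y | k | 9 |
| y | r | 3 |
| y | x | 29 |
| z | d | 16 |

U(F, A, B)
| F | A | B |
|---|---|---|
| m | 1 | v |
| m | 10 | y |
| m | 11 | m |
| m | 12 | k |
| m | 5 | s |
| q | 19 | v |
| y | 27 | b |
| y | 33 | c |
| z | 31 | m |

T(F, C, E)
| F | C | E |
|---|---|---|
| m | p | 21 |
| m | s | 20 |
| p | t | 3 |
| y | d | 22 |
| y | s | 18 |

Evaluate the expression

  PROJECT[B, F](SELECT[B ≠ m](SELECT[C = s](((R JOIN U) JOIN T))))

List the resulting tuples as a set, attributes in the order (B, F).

{(b, y), (c, y), (k, m), (s, m), (v, m), (y, m)}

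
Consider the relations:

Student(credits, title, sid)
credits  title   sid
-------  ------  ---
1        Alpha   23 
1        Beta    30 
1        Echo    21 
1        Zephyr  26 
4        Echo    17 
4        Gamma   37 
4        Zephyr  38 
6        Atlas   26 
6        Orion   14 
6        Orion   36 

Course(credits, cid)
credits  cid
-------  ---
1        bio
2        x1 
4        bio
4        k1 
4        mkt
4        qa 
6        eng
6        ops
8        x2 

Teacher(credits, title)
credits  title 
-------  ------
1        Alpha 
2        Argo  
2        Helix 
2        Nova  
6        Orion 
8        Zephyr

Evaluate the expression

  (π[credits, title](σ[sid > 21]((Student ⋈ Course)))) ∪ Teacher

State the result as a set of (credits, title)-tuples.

Joining Student and Course on credits yields {(1, Alpha, 23, bio), (1, Beta, 30, bio), (1, Echo, 21, bio), (1, Zephyr, 26, bio), (4, Echo, 17, bio), (4, Echo, 17, k1), (4, Echo, 17, mkt), (4, Echo, 17, qa), (4, Gamma, 37, bio), (4, Gamma, 37, k1), (4, Gamma, 37, mkt), (4, Gamma, 37, qa), (4, Zephyr, 38, bio), (4, Zephyr, 38, k1), (4, Zephyr, 38, mkt), (4, Zephyr, 38, qa), (6, Atlas, 26, eng), (6, Atlas, 26, ops), (6, Orion, 14, eng), (6, Orion, 14, ops), (6, Orion, 36, eng), (6, Orion, 36, ops)}.
Selection sid > 21: {(1, Alpha, 23, bio), (1, Beta, 30, bio), (1, Zephyr, 26, bio), (4, Gamma, 37, bio), (4, Gamma, 37, k1), (4, Gamma, 37, mkt), (4, Gamma, 37, qa), (4, Zephyr, 38, bio), (4, Zephyr, 38, k1), (4, Zephyr, 38, mkt), (4, Zephyr, 38, qa), (6, Atlas, 26, eng), (6, Atlas, 26, ops), (6, Orion, 36, eng), (6, Orion, 36, ops)}
π[credits, title]: project onto (credits, title) (8 duplicate(s) eliminated) → {(1, Alpha), (1, Beta), (1, Zephyr), (4, Gamma), (4, Zephyr), (6, Atlas), (6, Orion)}
Set union of the two operands is {(1, Alpha), (1, Beta), (1, Zephyr), (2, Argo), (2, Helix), (2, Nova), (4, Gamma), (4, Zephyr), (6, Atlas), (6, Orion), (8, Zephyr)}.

{(1, Alpha), (1, Beta), (1, Zephyr), (2, Argo), (2, Helix), (2, Nova), (4, Gamma), (4, Zephyr), (6, Atlas), (6, Orion), (8, Zephyr)}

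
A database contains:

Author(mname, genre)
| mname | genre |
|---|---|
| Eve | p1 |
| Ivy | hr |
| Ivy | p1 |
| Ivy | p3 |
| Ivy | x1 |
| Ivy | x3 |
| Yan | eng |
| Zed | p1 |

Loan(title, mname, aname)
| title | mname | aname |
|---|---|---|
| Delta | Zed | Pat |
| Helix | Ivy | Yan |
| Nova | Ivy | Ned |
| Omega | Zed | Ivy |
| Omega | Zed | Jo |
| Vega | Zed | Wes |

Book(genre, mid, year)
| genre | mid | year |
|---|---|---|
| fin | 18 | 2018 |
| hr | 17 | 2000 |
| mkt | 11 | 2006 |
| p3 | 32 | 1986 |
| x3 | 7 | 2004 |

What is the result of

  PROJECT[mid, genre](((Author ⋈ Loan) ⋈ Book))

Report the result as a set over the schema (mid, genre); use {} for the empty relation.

{(17, hr), (32, p3), (7, x3)}

Joining Author and Loan on mname yields {(Ivy, hr, Helix, Yan), (Ivy, hr, Nova, Ned), (Ivy, p1, Helix, Yan), (Ivy, p1, Nova, Ned), (Ivy, p3, Helix, Yan), (Ivy, p3, Nova, Ned), (Ivy, x1, Helix, Yan), (Ivy, x1, Nova, Ned), (Ivy, x3, Helix, Yan), (Ivy, x3, Nova, Ned), (Zed, p1, Delta, Pat), (Zed, p1, Omega, Ivy), (Zed, p1, Omega, Jo), (Zed, p1, Vega, Wes)}.
Joining (Author ⋈ Loan) and Book on genre yields {(Ivy, hr, Helix, Yan, 17, 2000), (Ivy, hr, Nova, Ned, 17, 2000), (Ivy, p3, Helix, Yan, 32, 1986), (Ivy, p3, Nova, Ned, 32, 1986), (Ivy, x3, Helix, Yan, 7, 2004), (Ivy, x3, Nova, Ned, 7, 2004)}.
Keep only column(s) mid, genre (3 duplicate(s) eliminated): {(17, hr), (32, p3), (7, x3)}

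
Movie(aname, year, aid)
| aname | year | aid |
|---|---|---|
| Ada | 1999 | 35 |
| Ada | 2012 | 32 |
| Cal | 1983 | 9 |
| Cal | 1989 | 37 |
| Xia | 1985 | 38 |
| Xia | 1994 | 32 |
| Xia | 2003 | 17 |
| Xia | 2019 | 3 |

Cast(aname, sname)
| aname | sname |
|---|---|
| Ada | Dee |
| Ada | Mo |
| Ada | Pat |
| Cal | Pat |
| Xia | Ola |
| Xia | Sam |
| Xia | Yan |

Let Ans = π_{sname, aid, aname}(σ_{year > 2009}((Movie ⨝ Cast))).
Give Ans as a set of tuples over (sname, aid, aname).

Joining Movie and Cast on aname yields {(Ada, 1999, 35, Dee), (Ada, 1999, 35, Mo), (Ada, 1999, 35, Pat), (Ada, 2012, 32, Dee), (Ada, 2012, 32, Mo), (Ada, 2012, 32, Pat), (Cal, 1983, 9, Pat), (Cal, 1989, 37, Pat), (Xia, 1985, 38, Ola), (Xia, 1985, 38, Sam), (Xia, 1985, 38, Yan), (Xia, 1994, 32, Ola), (Xia, 1994, 32, Sam), (Xia, 1994, 32, Yan), (Xia, 2003, 17, Ola), (Xia, 2003, 17, Sam), (Xia, 2003, 17, Yan), (Xia, 2019, 3, Ola), (Xia, 2019, 3, Sam), (Xia, 2019, 3, Yan)}.
Apply σ_{year > 2009}; surviving tuples: {(Ada, 2012, 32, Dee), (Ada, 2012, 32, Mo), (Ada, 2012, 32, Pat), (Xia, 2019, 3, Ola), (Xia, 2019, 3, Sam), (Xia, 2019, 3, Yan)}
π_{sname, aid, aname} gives {(Dee, 32, Ada), (Mo, 32, Ada), (Ola, 3, Xia), (Pat, 32, Ada), (Sam, 3, Xia), (Yan, 3, Xia)}.

{(Dee, 32, Ada), (Mo, 32, Ada), (Ola, 3, Xia), (Pat, 32, Ada), (Sam, 3, Xia), (Yan, 3, Xia)}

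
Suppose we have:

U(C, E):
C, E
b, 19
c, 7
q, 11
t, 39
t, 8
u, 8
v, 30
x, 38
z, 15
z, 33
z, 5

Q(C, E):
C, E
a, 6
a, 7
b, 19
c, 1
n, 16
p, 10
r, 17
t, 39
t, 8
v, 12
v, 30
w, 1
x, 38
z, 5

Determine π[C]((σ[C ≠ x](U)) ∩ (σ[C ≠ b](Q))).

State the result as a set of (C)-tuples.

{t, v, z}

Apply σ_{C ≠ x}; surviving tuples: {(b, 19), (c, 7), (q, 11), (t, 39), (t, 8), (u, 8), (v, 30), (z, 15), (z, 33), (z, 5)}
Apply σ_{C ≠ b}; surviving tuples: {(a, 6), (a, 7), (c, 1), (n, 16), (p, 10), (r, 17), (t, 39), (t, 8), (v, 12), (v, 30), (w, 1), (x, 38), (z, 5)}
Taking the intersection: {(t, 39), (t, 8), (v, 30), (z, 5)}
π_{C} gives {t, v, z} (1 duplicate(s) eliminated).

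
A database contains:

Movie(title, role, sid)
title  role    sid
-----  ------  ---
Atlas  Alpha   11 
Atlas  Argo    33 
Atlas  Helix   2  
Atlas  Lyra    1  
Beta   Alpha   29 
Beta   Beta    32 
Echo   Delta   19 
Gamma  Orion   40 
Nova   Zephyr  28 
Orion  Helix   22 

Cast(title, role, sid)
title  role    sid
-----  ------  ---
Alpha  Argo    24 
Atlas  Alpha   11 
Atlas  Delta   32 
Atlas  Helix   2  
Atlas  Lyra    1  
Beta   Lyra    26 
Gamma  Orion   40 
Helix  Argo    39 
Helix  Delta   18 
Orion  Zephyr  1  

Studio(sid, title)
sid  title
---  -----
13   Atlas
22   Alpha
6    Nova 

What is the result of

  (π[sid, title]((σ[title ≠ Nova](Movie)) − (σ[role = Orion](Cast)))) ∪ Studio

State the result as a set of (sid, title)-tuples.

{(1, Atlas), (11, Atlas), (13, Atlas), (19, Echo), (2, Atlas), (22, Alpha), (22, Orion), (29, Beta), (32, Beta), (33, Atlas), (6, Nova)}

Selection title ≠ Nova: {(Atlas, Alpha, 11), (Atlas, Argo, 33), (Atlas, Helix, 2), (Atlas, Lyra, 1), (Beta, Alpha, 29), (Beta, Beta, 32), (Echo, Delta, 19), (Gamma, Orion, 40), (Orion, Helix, 22)}
Selection role = Orion: {(Gamma, Orion, 40)}
Difference: {(Atlas, Alpha, 11), (Atlas, Argo, 33), (Atlas, Helix, 2), (Atlas, Lyra, 1), (Beta, Alpha, 29), (Beta, Beta, 32), (Echo, Delta, 19), (Gamma, Orion, 40), (Orion, Helix, 22)} with {(Gamma, Orion, 40)} → {(Atlas, Alpha, 11), (Atlas, Argo, 33), (Atlas, Helix, 2), (Atlas, Lyra, 1), (Beta, Alpha, 29), (Beta, Beta, 32), (Echo, Delta, 19), (Orion, Helix, 22)}
Projecting to sid, title: {(1, Atlas), (11, Atlas), (19, Echo), (2, Atlas), (22, Orion), (29, Beta), (32, Beta), (33, Atlas)}
Union: {(1, Atlas), (11, Atlas), (19, Echo), (2, Atlas), (22, Orion), (29, Beta), (32, Beta), (33, Atlas)} with {(13, Atlas), (22, Alpha), (6, Nova)} → {(1, Atlas), (11, Atlas), (13, Atlas), (19, Echo), (2, Atlas), (22, Alpha), (22, Orion), (29, Beta), (32, Beta), (33, Atlas), (6, Nova)}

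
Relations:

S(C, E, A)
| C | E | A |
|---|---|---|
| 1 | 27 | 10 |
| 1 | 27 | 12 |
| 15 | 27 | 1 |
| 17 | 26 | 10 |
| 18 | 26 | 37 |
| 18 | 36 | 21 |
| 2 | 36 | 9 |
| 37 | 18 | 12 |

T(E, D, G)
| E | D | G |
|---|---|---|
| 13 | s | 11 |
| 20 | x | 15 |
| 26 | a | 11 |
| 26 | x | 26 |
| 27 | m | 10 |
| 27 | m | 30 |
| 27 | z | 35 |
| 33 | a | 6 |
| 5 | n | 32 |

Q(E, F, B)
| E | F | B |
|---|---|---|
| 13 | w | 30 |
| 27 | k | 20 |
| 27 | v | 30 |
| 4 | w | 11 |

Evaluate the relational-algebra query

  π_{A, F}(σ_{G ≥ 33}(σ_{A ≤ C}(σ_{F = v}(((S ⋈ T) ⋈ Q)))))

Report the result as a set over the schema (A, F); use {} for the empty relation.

Natural join on E: {(1, 27, 10, m, 10), (1, 27, 10, m, 30), (1, 27, 10, z, 35), (1, 27, 12, m, 10), (1, 27, 12, m, 30), (1, 27, 12, z, 35), (15, 27, 1, m, 10), (15, 27, 1, m, 30), (15, 27, 1, z, 35), (17, 26, 10, a, 11), (17, 26, 10, x, 26), (18, 26, 37, a, 11), (18, 26, 37, x, 26)}
Natural join on E: {(1, 27, 10, m, 10, k, 20), (1, 27, 10, m, 10, v, 30), (1, 27, 10, m, 30, k, 20), (1, 27, 10, m, 30, v, 30), (1, 27, 10, z, 35, k, 20), (1, 27, 10, z, 35, v, 30), (1, 27, 12, m, 10, k, 20), (1, 27, 12, m, 10, v, 30), (1, 27, 12, m, 30, k, 20), (1, 27, 12, m, 30, v, 30), (1, 27, 12, z, 35, k, 20), (1, 27, 12, z, 35, v, 30), (15, 27, 1, m, 10, k, 20), (15, 27, 1, m, 10, v, 30), (15, 27, 1, m, 30, k, 20), (15, 27, 1, m, 30, v, 30), (15, 27, 1, z, 35, k, 20), (15, 27, 1, z, 35, v, 30)}
Apply σ_{F = v}; surviving tuples: {(1, 27, 10, m, 10, v, 30), (1, 27, 10, m, 30, v, 30), (1, 27, 10, z, 35, v, 30), (1, 27, 12, m, 10, v, 30), (1, 27, 12, m, 30, v, 30), (1, 27, 12, z, 35, v, 30), (15, 27, 1, m, 10, v, 30), (15, 27, 1, m, 30, v, 30), (15, 27, 1, z, 35, v, 30)}
Apply σ_{A ≤ C}; surviving tuples: {(15, 27, 1, m, 10, v, 30), (15, 27, 1, m, 30, v, 30), (15, 27, 1, z, 35, v, 30)}
Apply σ_{G ≥ 33}; surviving tuples: {(15, 27, 1, z, 35, v, 30)}
π_{A, F} gives {(1, v)}.

{(1, v)}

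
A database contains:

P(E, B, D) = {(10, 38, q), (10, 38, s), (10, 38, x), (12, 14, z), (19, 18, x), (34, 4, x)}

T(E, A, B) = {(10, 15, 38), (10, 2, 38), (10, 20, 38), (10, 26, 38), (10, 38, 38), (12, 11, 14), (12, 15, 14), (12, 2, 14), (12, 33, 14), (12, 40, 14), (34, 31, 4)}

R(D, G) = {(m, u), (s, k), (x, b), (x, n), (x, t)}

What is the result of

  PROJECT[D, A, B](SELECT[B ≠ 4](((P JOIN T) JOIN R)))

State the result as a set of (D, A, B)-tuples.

{(s, 15, 38), (s, 2, 38), (s, 20, 38), (s, 26, 38), (s, 38, 38), (x, 15, 38), (x, 2, 38), (x, 20, 38), (x, 26, 38), (x, 38, 38)}

Joining P and T on E, B yields {(10, 38, q, 15), (10, 38, q, 2), (10, 38, q, 20), (10, 38, q, 26), (10, 38, q, 38), (10, 38, s, 15), (10, 38, s, 2), (10, 38, s, 20), (10, 38, s, 26), (10, 38, s, 38), (10, 38, x, 15), (10, 38, x, 2), (10, 38, x, 20), (10, 38, x, 26), (10, 38, x, 38), (12, 14, z, 11), (12, 14, z, 15), (12, 14, z, 2), (12, 14, z, 33), (12, 14, z, 40), (34, 4, x, 31)}.
Joining (P JOIN T) and R on D yields {(10, 38, s, 15, k), (10, 38, s, 2, k), (10, 38, s, 20, k), (10, 38, s, 26, k), (10, 38, s, 38, k), (10, 38, x, 15, b), (10, 38, x, 15, n), (10, 38, x, 15, t), (10, 38, x, 2, b), (10, 38, x, 2, n), (10, 38, x, 2, t), (10, 38, x, 20, b), (10, 38, x, 20, n), (10, 38, x, 20, t), (10, 38, x, 26, b), (10, 38, x, 26, n), (10, 38, x, 26, t), (10, 38, x, 38, b), (10, 38, x, 38, n), (10, 38, x, 38, t), (34, 4, x, 31, b), (34, 4, x, 31, n), (34, 4, x, 31, t)}.
Filtering on B ≠ 4 leaves {(10, 38, s, 15, k), (10, 38, s, 2, k), (10, 38, s, 20, k), (10, 38, s, 26, k), (10, 38, s, 38, k), (10, 38, x, 15, b), (10, 38, x, 15, n), (10, 38, x, 15, t), (10, 38, x, 2, b), (10, 38, x, 2, n), (10, 38, x, 2, t), (10, 38, x, 20, b), (10, 38, x, 20, n), (10, 38, x, 20, t), (10, 38, x, 26, b), (10, 38, x, 26, n), (10, 38, x, 26, t), (10, 38, x, 38, b), (10, 38, x, 38, n), (10, 38, x, 38, t)}.
π[D, A, B]: project onto (D, A, B) (10 duplicate(s) eliminated) → {(s, 15, 38), (s, 2, 38), (s, 20, 38), (s, 26, 38), (s, 38, 38), (x, 15, 38), (x, 2, 38), (x, 20, 38), (x, 26, 38), (x, 38, 38)}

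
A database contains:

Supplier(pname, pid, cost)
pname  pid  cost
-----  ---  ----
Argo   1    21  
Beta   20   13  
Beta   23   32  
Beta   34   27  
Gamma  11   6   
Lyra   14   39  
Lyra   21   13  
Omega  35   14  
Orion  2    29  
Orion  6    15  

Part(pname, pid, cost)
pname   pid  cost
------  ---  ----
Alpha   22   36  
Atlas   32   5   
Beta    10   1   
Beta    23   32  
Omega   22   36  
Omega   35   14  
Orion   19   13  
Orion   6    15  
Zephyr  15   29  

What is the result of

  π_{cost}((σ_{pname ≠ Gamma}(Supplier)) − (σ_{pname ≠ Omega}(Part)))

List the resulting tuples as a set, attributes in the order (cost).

{13, 14, 21, 27, 29, 39}

σ[pname ≠ Gamma]: keep tuples satisfying pname ≠ Gamma → {(Argo, 1, 21), (Beta, 20, 13), (Beta, 23, 32), (Beta, 34, 27), (Lyra, 14, 39), (Lyra, 21, 13), (Omega, 35, 14), (Orion, 2, 29), (Orion, 6, 15)}
σ[pname ≠ Omega]: keep tuples satisfying pname ≠ Omega → {(Alpha, 22, 36), (Atlas, 32, 5), (Beta, 10, 1), (Beta, 23, 32), (Orion, 19, 13), (Orion, 6, 15), (Zephyr, 15, 29)}
Set difference of the two operands is {(Argo, 1, 21), (Beta, 20, 13), (Beta, 34, 27), (Lyra, 14, 39), (Lyra, 21, 13), (Omega, 35, 14), (Orion, 2, 29)}.
π_{cost} gives {13, 14, 21, 27, 29, 39} (1 duplicate(s) eliminated).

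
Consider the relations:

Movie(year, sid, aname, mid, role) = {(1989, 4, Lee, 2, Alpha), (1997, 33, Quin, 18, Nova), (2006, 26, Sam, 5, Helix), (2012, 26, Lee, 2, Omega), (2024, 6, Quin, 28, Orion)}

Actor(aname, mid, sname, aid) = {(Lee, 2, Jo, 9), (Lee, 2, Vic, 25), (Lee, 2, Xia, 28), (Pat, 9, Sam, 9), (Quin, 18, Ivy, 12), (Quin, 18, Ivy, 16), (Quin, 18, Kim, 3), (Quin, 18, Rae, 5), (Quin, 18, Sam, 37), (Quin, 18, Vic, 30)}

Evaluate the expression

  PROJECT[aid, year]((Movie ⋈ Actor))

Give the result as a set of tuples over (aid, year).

{(12, 1997), (16, 1997), (25, 1989), (25, 2012), (28, 1989), (28, 2012), (3, 1997), (30, 1997), (37, 1997), (5, 1997), (9, 1989), (9, 2012)}

Natural join on aname, mid: {(1989, 4, Lee, 2, Alpha, Jo, 9), (1989, 4, Lee, 2, Alpha, Vic, 25), (1989, 4, Lee, 2, Alpha, Xia, 28), (1997, 33, Quin, 18, Nova, Ivy, 12), (1997, 33, Quin, 18, Nova, Ivy, 16), (1997, 33, Quin, 18, Nova, Kim, 3), (1997, 33, Quin, 18, Nova, Rae, 5), (1997, 33, Quin, 18, Nova, Sam, 37), (1997, 33, Quin, 18, Nova, Vic, 30), (2012, 26, Lee, 2, Omega, Jo, 9), (2012, 26, Lee, 2, Omega, Vic, 25), (2012, 26, Lee, 2, Omega, Xia, 28)}
Keep only column(s) aid, year: {(12, 1997), (16, 1997), (25, 1989), (25, 2012), (28, 1989), (28, 2012), (3, 1997), (30, 1997), (37, 1997), (5, 1997), (9, 1989), (9, 2012)}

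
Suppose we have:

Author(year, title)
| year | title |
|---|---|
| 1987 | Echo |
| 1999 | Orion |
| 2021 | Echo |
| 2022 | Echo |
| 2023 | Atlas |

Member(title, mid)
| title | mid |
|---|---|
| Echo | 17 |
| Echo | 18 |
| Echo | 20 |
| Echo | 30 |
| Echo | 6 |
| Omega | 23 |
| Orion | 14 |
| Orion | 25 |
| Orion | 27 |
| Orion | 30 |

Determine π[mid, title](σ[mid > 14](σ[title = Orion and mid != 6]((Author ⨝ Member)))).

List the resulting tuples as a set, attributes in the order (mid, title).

Natural join on title: {(1987, Echo, 17), (1987, Echo, 18), (1987, Echo, 20), (1987, Echo, 30), (1987, Echo, 6), (1999, Orion, 14), (1999, Orion, 25), (1999, Orion, 27), (1999, Orion, 30), (2021, Echo, 17), (2021, Echo, 18), (2021, Echo, 20), (2021, Echo, 30), (2021, Echo, 6), (2022, Echo, 17), (2022, Echo, 18), (2022, Echo, 20), (2022, Echo, 30), (2022, Echo, 6)}
Filtering on title = Orion and mid != 6 leaves {(1999, Orion, 14), (1999, Orion, 25), (1999, Orion, 27), (1999, Orion, 30)}.
Filtering on mid > 14 leaves {(1999, Orion, 25), (1999, Orion, 27), (1999, Orion, 30)}.
Projecting to mid, title: {(25, Orion), (27, Orion), (30, Orion)}

{(25, Orion), (27, Orion), (30, Orion)}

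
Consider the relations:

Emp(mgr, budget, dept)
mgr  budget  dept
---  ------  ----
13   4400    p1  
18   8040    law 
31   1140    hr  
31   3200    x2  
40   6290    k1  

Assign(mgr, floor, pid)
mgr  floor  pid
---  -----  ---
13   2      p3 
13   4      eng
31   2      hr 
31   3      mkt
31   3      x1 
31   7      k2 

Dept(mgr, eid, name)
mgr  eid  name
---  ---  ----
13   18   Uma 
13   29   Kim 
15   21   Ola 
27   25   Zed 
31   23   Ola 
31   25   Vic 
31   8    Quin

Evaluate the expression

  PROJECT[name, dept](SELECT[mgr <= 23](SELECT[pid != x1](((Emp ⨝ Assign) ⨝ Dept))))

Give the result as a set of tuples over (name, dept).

Natural join on mgr: {(13, 4400, p1, 2, p3), (13, 4400, p1, 4, eng), (31, 1140, hr, 2, hr), (31, 1140, hr, 3, mkt), (31, 1140, hr, 3, x1), (31, 1140, hr, 7, k2), (31, 3200, x2, 2, hr), (31, 3200, x2, 3, mkt), (31, 3200, x2, 3, x1), (31, 3200, x2, 7, k2)}
Natural join on mgr: {(13, 4400, p1, 2, p3, 18, Uma), (13, 4400, p1, 2, p3, 29, Kim), (13, 4400, p1, 4, eng, 18, Uma), (13, 4400, p1, 4, eng, 29, Kim), (31, 1140, hr, 2, hr, 23, Ola), (31, 1140, hr, 2, hr, 25, Vic), (31, 1140, hr, 2, hr, 8, Quin), (31, 1140, hr, 3, mkt, 23, Ola), (31, 1140, hr, 3, mkt, 25, Vic), (31, 1140, hr, 3, mkt, 8, Quin), (31, 1140, hr, 3, x1, 23, Ola), (31, 1140, hr, 3, x1, 25, Vic), (31, 1140, hr, 3, x1, 8, Quin), (31, 1140, hr, 7, k2, 23, Ola), (31, 1140, hr, 7, k2, 25, Vic), (31, 1140, hr, 7, k2, 8, Quin), (31, 3200, x2, 2, hr, 23, Ola), (31, 3200, x2, 2, hr, 25, Vic), (31, 3200, x2, 2, hr, 8, Quin), (31, 3200, x2, 3, mkt, 23, Ola), (31, 3200, x2, 3, mkt, 25, Vic), (31, 3200, x2, 3, mkt, 8, Quin), (31, 3200, x2, 3, x1, 23, Ola), (31, 3200, x2, 3, x1, 25, Vic), (31, 3200, x2, 3, x1, 8, Quin), (31, 3200, x2, 7, k2, 23, Ola), (31, 3200, x2, 7, k2, 25, Vic), (31, 3200, x2, 7, k2, 8, Quin)}
Apply σ_{pid != x1}; surviving tuples: {(13, 4400, p1, 2, p3, 18, Uma), (13, 4400, p1, 2, p3, 29, Kim), (13, 4400, p1, 4, eng, 18, Uma), (13, 4400, p1, 4, eng, 29, Kim), (31, 1140, hr, 2, hr, 23, Ola), (31, 1140, hr, 2, hr, 25, Vic), (31, 1140, hr, 2, hr, 8, Quin), (31, 1140, hr, 3, mkt, 23, Ola), (31, 1140, hr, 3, mkt, 25, Vic), (31, 1140, hr, 3, mkt, 8, Quin), (31, 1140, hr, 7, k2, 23, Ola), (31, 1140, hr, 7, k2, 25, Vic), (31, 1140, hr, 7, k2, 8, Quin), (31, 3200, x2, 2, hr, 23, Ola), (31, 3200, x2, 2, hr, 25, Vic), (31, 3200, x2, 2, hr, 8, Quin), (31, 3200, x2, 3, mkt, 23, Ola), (31, 3200, x2, 3, mkt, 25, Vic), (31, 3200, x2, 3, mkt, 8, Quin), (31, 3200, x2, 7, k2, 23, Ola), (31, 3200, x2, 7, k2, 25, Vic), (31, 3200, x2, 7, k2, 8, Quin)}
Apply σ_{mgr <= 23}; surviving tuples: {(13, 4400, p1, 2, p3, 18, Uma), (13, 4400, p1, 2, p3, 29, Kim), (13, 4400, p1, 4, eng, 18, Uma), (13, 4400, p1, 4, eng, 29, Kim)}
π[name, dept]: project onto (name, dept) (2 duplicate(s) eliminated) → {(Kim, p1), (Uma, p1)}

{(Kim, p1), (Uma, p1)}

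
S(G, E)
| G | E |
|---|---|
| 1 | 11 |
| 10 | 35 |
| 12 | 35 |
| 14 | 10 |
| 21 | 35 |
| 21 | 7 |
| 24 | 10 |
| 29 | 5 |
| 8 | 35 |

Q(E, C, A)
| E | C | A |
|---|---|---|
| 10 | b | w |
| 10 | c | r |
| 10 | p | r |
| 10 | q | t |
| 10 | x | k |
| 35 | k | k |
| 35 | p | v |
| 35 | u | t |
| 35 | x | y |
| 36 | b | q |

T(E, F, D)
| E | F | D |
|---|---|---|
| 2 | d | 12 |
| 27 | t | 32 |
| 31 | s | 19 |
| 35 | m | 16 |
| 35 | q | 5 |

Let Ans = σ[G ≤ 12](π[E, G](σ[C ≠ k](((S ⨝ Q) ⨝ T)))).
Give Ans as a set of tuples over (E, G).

Joining S and Q on E yields {(10, 35, k, k), (10, 35, p, v), (10, 35, u, t), (10, 35, x, y), (12, 35, k, k), (12, 35, p, v), (12, 35, u, t), (12, 35, x, y), (14, 10, b, w), (14, 10, c, r), (14, 10, p, r), (14, 10, q, t), (14, 10, x, k), (21, 35, k, k), (21, 35, p, v), (21, 35, u, t), (21, 35, x, y), (24, 10, b, w), (24, 10, c, r), (24, 10, p, r), (24, 10, q, t), (24, 10, x, k), (8, 35, k, k), (8, 35, p, v), (8, 35, u, t), (8, 35, x, y)}.
Joining (S ⨝ Q) and T on E yields {(10, 35, k, k, m, 16), (10, 35, k, k, q, 5), (10, 35, p, v, m, 16), (10, 35, p, v, q, 5), (10, 35, u, t, m, 16), (10, 35, u, t, q, 5), (10, 35, x, y, m, 16), (10, 35, x, y, q, 5), (12, 35, k, k, m, 16), (12, 35, k, k, q, 5), (12, 35, p, v, m, 16), (12, 35, p, v, q, 5), (12, 35, u, t, m, 16), (12, 35, u, t, q, 5), (12, 35, x, y, m, 16), (12, 35, x, y, q, 5), (21, 35, k, k, m, 16), (21, 35, k, k, q, 5), (21, 35, p, v, m, 16), (21, 35, p, v, q, 5), (21, 35, u, t, m, 16), (21, 35, u, t, q, 5), (21, 35, x, y, m, 16), (21, 35, x, y, q, 5), (8, 35, k, k, m, 16), (8, 35, k, k, q, 5), (8, 35, p, v, m, 16), (8, 35, p, v, q, 5), (8, 35, u, t, m, 16), (8, 35, u, t, q, 5), (8, 35, x, y, m, 16), (8, 35, x, y, q, 5)}.
σ[C ≠ k]: keep tuples satisfying C ≠ k → {(10, 35, p, v, m, 16), (10, 35, p, v, q, 5), (10, 35, u, t, m, 16), (10, 35, u, t, q, 5), (10, 35, x, y, m, 16), (10, 35, x, y, q, 5), (12, 35, p, v, m, 16), (12, 35, p, v, q, 5), (12, 35, u, t, m, 16), (12, 35, u, t, q, 5), (12, 35, x, y, m, 16), (12, 35, x, y, q, 5), (21, 35, p, v, m, 16), (21, 35, p, v, q, 5), (21, 35, u, t, m, 16), (21, 35, u, t, q, 5), (21, 35, x, y, m, 16), (21, 35, x, y, q, 5), (8, 35, p, v, m, 16), (8, 35, p, v, q, 5), (8, 35, u, t, m, 16), (8, 35, u, t, q, 5), (8, 35, x, y, m, 16), (8, 35, x, y, q, 5)}
π[E, G]: project onto (E, G) (20 duplicate(s) eliminated) → {(35, 10), (35, 12), (35, 21), (35, 8)}
σ[G ≤ 12]: keep tuples satisfying G ≤ 12 → {(35, 10), (35, 12), (35, 8)}

{(35, 10), (35, 12), (35, 8)}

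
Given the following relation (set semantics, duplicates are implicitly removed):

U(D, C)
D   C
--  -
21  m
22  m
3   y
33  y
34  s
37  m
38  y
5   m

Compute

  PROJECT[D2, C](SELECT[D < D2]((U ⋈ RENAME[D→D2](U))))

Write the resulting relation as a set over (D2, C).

ρ[D→D2]: schema becomes (D2, C); tuples unchanged.
U ⋈ RENAME[D→D2](U) (natural join on C): {(21, m, 21), (21, m, 22), (21, m, 37), (21, m, 5), (22, m, 21), (22, m, 22), (22, m, 37), (22, m, 5), (3, y, 3), (3, y, 33), (3, y, 38), (33, y, 3), (33, y, 33), (33, y, 38), (34, s, 34), (37, m, 21), (37, m, 22), (37, m, 37), (37, m, 5), (38, y, 3), (38, y, 33), (38, y, 38), (5, m, 21), (5, m, 22), (5, m, 37), (5, m, 5)}
σ[D < D2]: keep tuples satisfying D < D2 → {(21, m, 22), (21, m, 37), (22, m, 37), (3, y, 33), (3, y, 38), (33, y, 38), (5, m, 21), (5, m, 22), (5, m, 37)}
π_{D2, C} gives {(21, m), (22, m), (33, y), (37, m), (38, y)} (4 duplicate(s) eliminated).

{(21, m), (22, m), (33, y), (37, m), (38, y)}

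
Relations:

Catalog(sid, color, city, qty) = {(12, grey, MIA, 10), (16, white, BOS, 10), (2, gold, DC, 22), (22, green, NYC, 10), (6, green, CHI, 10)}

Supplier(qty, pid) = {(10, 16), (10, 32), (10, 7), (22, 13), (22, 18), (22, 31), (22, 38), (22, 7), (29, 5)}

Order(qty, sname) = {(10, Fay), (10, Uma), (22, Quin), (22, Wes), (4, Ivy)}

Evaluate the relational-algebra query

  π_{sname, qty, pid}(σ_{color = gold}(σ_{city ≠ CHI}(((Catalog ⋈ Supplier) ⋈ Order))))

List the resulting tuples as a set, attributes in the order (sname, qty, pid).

{(Quin, 22, 13), (Quin, 22, 18), (Quin, 22, 31), (Quin, 22, 38), (Quin, 22, 7), (Wes, 22, 13), (Wes, 22, 18), (Wes, 22, 31), (Wes, 22, 38), (Wes, 22, 7)}

Joining Catalog and Supplier on qty yields {(12, grey, MIA, 10, 16), (12, grey, MIA, 10, 32), (12, grey, MIA, 10, 7), (16, white, BOS, 10, 16), (16, white, BOS, 10, 32), (16, white, BOS, 10, 7), (2, gold, DC, 22, 13), (2, gold, DC, 22, 18), (2, gold, DC, 22, 31), (2, gold, DC, 22, 38), (2, gold, DC, 22, 7), (22, green, NYC, 10, 16), (22, green, NYC, 10, 32), (22, green, NYC, 10, 7), (6, green, CHI, 10, 16), (6, green, CHI, 10, 32), (6, green, CHI, 10, 7)}.
Joining (Catalog ⋈ Supplier) and Order on qty yields {(12, grey, MIA, 10, 16, Fay), (12, grey, MIA, 10, 16, Uma), (12, grey, MIA, 10, 32, Fay), (12, grey, MIA, 10, 32, Uma), (12, grey, MIA, 10, 7, Fay), (12, grey, MIA, 10, 7, Uma), (16, white, BOS, 10, 16, Fay), (16, white, BOS, 10, 16, Uma), (16, white, BOS, 10, 32, Fay), (16, white, BOS, 10, 32, Uma), (16, white, BOS, 10, 7, Fay), (16, white, BOS, 10, 7, Uma), (2, gold, DC, 22, 13, Quin), (2, gold, DC, 22, 13, Wes), (2, gold, DC, 22, 18, Quin), (2, gold, DC, 22, 18, Wes), (2, gold, DC, 22, 31, Quin), (2, gold, DC, 22, 31, Wes), (2, gold, DC, 22, 38, Quin), (2, gold, DC, 22, 38, Wes), (2, gold, DC, 22, 7, Quin), (2, gold, DC, 22, 7, Wes), (22, green, NYC, 10, 16, Fay), (22, green, NYC, 10, 16, Uma), (22, green, NYC, 10, 32, Fay), (22, green, NYC, 10, 32, Uma), (22, green, NYC, 10, 7, Fay), (22, green, NYC, 10, 7, Uma), (6, green, CHI, 10, 16, Fay), (6, green, CHI, 10, 16, Uma), (6, green, CHI, 10, 32, Fay), (6, green, CHI, 10, 32, Uma), (6, green, CHI, 10, 7, Fay), (6, green, CHI, 10, 7, Uma)}.
Apply σ_{city ≠ CHI}; surviving tuples: {(12, grey, MIA, 10, 16, Fay), (12, grey, MIA, 10, 16, Uma), (12, grey, MIA, 10, 32, Fay), (12, grey, MIA, 10, 32, Uma), (12, grey, MIA, 10, 7, Fay), (12, grey, MIA, 10, 7, Uma), (16, white, BOS, 10, 16, Fay), (16, white, BOS, 10, 16, Uma), (16, white, BOS, 10, 32, Fay), (16, white, BOS, 10, 32, Uma), (16, white, BOS, 10, 7, Fay), (16, white, BOS, 10, 7, Uma), (2, gold, DC, 22, 13, Quin), (2, gold, DC, 22, 13, Wes), (2, gold, DC, 22, 18, Quin), (2, gold, DC, 22, 18, Wes), (2, gold, DC, 22, 31, Quin), (2, gold, DC, 22, 31, Wes), (2, gold, DC, 22, 38, Quin), (2, gold, DC, 22, 38, Wes), (2, gold, DC, 22, 7, Quin), (2, gold, DC, 22, 7, Wes), (22, green, NYC, 10, 16, Fay), (22, green, NYC, 10, 16, Uma), (22, green, NYC, 10, 32, Fay), (22, green, NYC, 10, 32, Uma), (22, green, NYC, 10, 7, Fay), (22, green, NYC, 10, 7, Uma)}
Apply σ_{color = gold}; surviving tuples: {(2, gold, DC, 22, 13, Quin), (2, gold, DC, 22, 13, Wes), (2, gold, DC, 22, 18, Quin), (2, gold, DC, 22, 18, Wes), (2, gold, DC, 22, 31, Quin), (2, gold, DC, 22, 31, Wes), (2, gold, DC, 22, 38, Quin), (2, gold, DC, 22, 38, Wes), (2, gold, DC, 22, 7, Quin), (2, gold, DC, 22, 7, Wes)}
π[sname, qty, pid]: project onto (sname, qty, pid) → {(Quin, 22, 13), (Quin, 22, 18), (Quin, 22, 31), (Quin, 22, 38), (Quin, 22, 7), (Wes, 22, 13), (Wes, 22, 18), (Wes, 22, 31), (Wes, 22, 38), (Wes, 22, 7)}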